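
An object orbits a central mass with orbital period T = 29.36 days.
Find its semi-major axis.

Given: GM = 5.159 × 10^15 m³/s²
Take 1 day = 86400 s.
T = 29.36 days = 2.5367 × 10^6 s
GM = 5.159 × 10^15 m³/s²
Kepler's third law: a³ = GM T² / (4π²)
T² = 6.43487 × 10^12 s²
a³ = (5.159 × 10^15) × (6.43487 × 10^12) / (4π²) = 8.40902 × 10^26 m³
a = (a³)^(1/3) = 9.43876 × 10^8 m ≈ 943.9 Mm

Final answer: 943.9 Mm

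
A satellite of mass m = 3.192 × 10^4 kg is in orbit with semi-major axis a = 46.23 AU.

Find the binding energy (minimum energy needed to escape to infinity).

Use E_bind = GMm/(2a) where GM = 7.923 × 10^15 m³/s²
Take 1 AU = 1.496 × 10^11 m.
a = 46.23 AU = 6.91601 × 10^12 m
GM = 7.923 × 10^15 m³/s²
m = 3.192 × 10^4 kg
GMm = 7.923 × 10^15 × 31920 = 2.52902 × 10^20 m³·kg/s²
2a = 1.3832 × 10^13 m
E_bind = GMm/(2a) = 1.82838 × 10^7 J ≈ 18.28 MJ

Final answer: 18.28 MJ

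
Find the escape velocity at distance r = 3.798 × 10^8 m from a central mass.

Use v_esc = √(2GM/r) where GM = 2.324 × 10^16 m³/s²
r = 3.798 × 10^8 m
GM = 2.324 × 10^16 m³/s²
2GM/r = 2 × (2.324 × 10^16) / (3.798 × 10^8) = 1.2238 × 10^8 m²/s²
v_esc = √(2GM/r) = 11062.6 m/s ≈ 11.06 km/s

Final answer: 11.06 km/s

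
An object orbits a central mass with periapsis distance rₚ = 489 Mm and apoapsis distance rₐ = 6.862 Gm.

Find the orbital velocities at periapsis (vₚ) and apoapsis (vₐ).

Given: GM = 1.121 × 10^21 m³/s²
rₚ = 489 Mm = 4.89 × 10^8 m
rₐ = 6.862 Gm = 6.862 × 10^9 m
GM = 1.121 × 10^21 m³/s²
a = (rₚ + rₐ)/2 = 3.6755 × 10^9 m
Vis-viva: v² = GM (2/r − 1/a)
vₚ² = 1.121 × 10^21 × (4.08998 × 10^-9 − 2.72072 × 10^-10) = 4.27987 × 10^12 m²/s²
vₚ = 2.06879 × 10^6 m/s ≈ 2069 km/s
vₐ² = 1.121 × 10^21 × (2.9146 × 10^-10 − 2.72072 × 10^-10) = 2.17344 × 10^10 m²/s²
vₐ = 147426 m/s ≈ 147.4 km/s

Final answer: vₚ = 2069 km/s, vₐ = 147.4 km/s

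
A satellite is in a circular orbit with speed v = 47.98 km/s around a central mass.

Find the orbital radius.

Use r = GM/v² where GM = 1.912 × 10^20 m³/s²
v = 47.98 km/s = 47980 m/s
GM = 1.912 × 10^20 m³/s²
v² = 2.30208 × 10^9 m²/s²
r = GM/v² = (1.912 × 10^20) / (2.30208 × 10^9) = 8.30553 × 10^10 m ≈ 8.306 × 10^10 m

Final answer: 8.306 × 10^10 m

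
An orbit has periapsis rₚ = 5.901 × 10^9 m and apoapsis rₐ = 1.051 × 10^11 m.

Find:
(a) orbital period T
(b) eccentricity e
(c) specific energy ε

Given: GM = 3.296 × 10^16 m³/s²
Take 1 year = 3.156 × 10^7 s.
rₚ = 5.901 × 10^9 m
rₐ = 1.051 × 10^11 m
GM = 3.296 × 10^16 m³/s²
a = (rₚ + rₐ)/2 = 5.55005 × 10^10 m
e = (rₐ − rₚ)/(rₐ + rₚ) = (9.9199 × 10^10) / (1.11001 × 10^11) = 0.893677
(a) a³ = 1.70958 × 10^32 m³;  T = 2π √(a³/GM) = 2π × 7.20198 × 10^7 s = 4.52514 × 10^8 s ≈ 14.34 years
(b) e = 0.893677 ≈ 0.8937
(c) 2a = 1.11001 × 10^11 m;  ε = −GM/(2a) = -296934 J/kg ≈ -296.9 kJ/kg

Final answer:
(a) orbital period T = 14.34 years
(b) eccentricity e = 0.8937
(c) specific energy ε = -296.9 kJ/kg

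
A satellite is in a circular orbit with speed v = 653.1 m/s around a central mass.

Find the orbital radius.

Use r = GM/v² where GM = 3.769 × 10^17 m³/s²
v = 653.1 m/s
GM = 3.769 × 10^17 m³/s²
v² = 426540 m²/s²
r = GM/v² = (3.769 × 10^17) / 426540 = 8.83623 × 10^11 m ≈ 883.6 Gm

Final answer: 883.6 Gm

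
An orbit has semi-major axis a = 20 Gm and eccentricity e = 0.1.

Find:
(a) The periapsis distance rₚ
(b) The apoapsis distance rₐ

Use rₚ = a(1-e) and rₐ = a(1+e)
a = 20 Gm = 2 × 10^10 m
e = 0.1:  1 − e = 0.9,  1 + e = 1.1
(a) rₚ = a(1 − e) = 2 × 10^10 m × 0.9 = 1.8 × 10^10 m ≈ 18 Gm
(b) rₐ = a(1 + e) = 2 × 10^10 m × 1.1 = 2.2 × 10^10 m ≈ 22 Gm

Final answer:
(a) rₚ = 18 Gm
(b) rₐ = 22 Gm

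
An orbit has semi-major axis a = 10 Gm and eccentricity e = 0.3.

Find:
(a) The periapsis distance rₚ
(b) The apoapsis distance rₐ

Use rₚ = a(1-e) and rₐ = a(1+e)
a = 10 Gm = 1 × 10^10 m
e = 0.3:  1 − e = 0.7,  1 + e = 1.3
(a) rₚ = a(1 − e) = 1 × 10^10 m × 0.7 = 7 × 10^9 m ≈ 7 Gm
(b) rₐ = a(1 + e) = 1 × 10^10 m × 1.3 = 1.3 × 10^10 m ≈ 13 Gm

Final answer:
(a) rₚ = 7 Gm
(b) rₐ = 13 Gm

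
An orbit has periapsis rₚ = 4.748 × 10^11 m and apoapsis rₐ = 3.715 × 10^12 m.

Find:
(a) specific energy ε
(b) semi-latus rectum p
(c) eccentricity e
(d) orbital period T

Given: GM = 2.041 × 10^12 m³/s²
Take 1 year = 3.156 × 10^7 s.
rₚ = 4.748 × 10^11 m
rₐ = 3.715 × 10^12 m
GM = 2.041 × 10^12 m³/s²
a = (rₚ + rₐ)/2 = 2.0949 × 10^12 m
e = (rₐ − rₚ)/(rₐ + rₚ) = (3.2402 × 10^12) / (4.1898 × 10^12) = 0.773354
(a) 2a = 4.1898 × 10^12 m;  ε = −GM/(2a) = -0.487135 J/kg ≈ -0.4871 J/kg
(b) 1 − e² = 0.401923;  p = a(1 − e²) = 2.0949 × 10^12 × 0.401923 = 8.41989 × 10^11 m ≈ 8.42 × 10^11 m
(c) e = 0.773354 ≈ 0.7734
(d) a³ = 9.19369 × 10^36 m³;  T = 2π √(a³/GM) = 2π × 2.12238 × 10^12 s = 1.33353 × 10^13 s ≈ 4.225 × 10^5 years

Final answer:
(a) specific energy ε = -0.4871 J/kg
(b) semi-latus rectum p = 8.42 × 10^11 m
(c) eccentricity e = 0.7734
(d) orbital period T = 4.225 × 10^5 years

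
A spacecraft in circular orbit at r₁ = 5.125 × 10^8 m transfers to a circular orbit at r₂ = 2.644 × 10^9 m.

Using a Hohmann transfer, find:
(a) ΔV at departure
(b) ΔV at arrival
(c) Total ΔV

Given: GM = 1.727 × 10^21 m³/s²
r₁ = 5.125 × 10^8 m
r₂ = 2.644 × 10^9 m
GM = 1.727 × 10^21 m³/s²
Transfer ellipse: a_t = (r₁ + r₂)/2 = 1.57825 × 10^9 m
Circular speed at r₁: v₁ = √(GM/r₁) = 1.83569 × 10^6 m/s
Transfer speed at r₁ (periapsis): v₁ₜ = √(GM(2/r₁ − 1/a_t)) = 2.37598 × 10^6 m/s
(a) ΔV₁ = v₁ₜ − v₁ = 540287 m/s ≈ 540.3 km/s
Circular speed at r₂: v₂ = √(GM/r₂) = 808194 m/s
Transfer speed at r₂ (apoapsis): v₂ₜ = √(GM(2/r₂ − 1/a_t)) = 460548 m/s
(b) ΔV₂ = v₂ − v₂ₜ = 347646 m/s ≈ 347.6 km/s
(c) ΔV_total = ΔV₁ + ΔV₂ = 887933 m/s ≈ 887.9 km/s

Final answer:
(a) ΔV₁ = 540.3 km/s
(b) ΔV₂ = 347.6 km/s
(c) ΔV_total = 887.9 km/s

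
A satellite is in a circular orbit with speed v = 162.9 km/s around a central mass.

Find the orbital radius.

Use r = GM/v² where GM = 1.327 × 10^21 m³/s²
v = 162.9 km/s = 162900 m/s
GM = 1.327 × 10^21 m³/s²
v² = 2.65364 × 10^10 m²/s²
r = GM/v² = (1.327 × 10^21) / (2.65364 × 10^10) = 5.00068 × 10^10 m ≈ 50.01 Gm

Final answer: 50.01 Gm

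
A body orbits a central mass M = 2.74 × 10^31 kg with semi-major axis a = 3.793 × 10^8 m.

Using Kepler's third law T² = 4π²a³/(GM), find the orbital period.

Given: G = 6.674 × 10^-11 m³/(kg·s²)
M = 2.74 × 10^31 kg
GM = G × M = 6.674 × 10^-11 × 2.74 × 10^31 = 1.82868 × 10^21 m³/s²
a = 3.793 × 10^8 m
a³ = 5.45693 × 10^25 m³
T = 2π √(a³/GM) = 2π √((5.45693 × 10^25) / (1.82868 × 10^21)) = 2π × 172.745 s
T = 1085.39 s ≈ 18.09 minutes

Final answer: 18.09 minutes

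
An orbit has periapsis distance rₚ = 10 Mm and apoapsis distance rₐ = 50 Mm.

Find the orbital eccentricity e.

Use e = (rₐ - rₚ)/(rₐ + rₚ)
rₚ = 10 Mm = 1 × 10^7 m
rₐ = 50 Mm = 5 × 10^7 m
rₐ − rₚ = 4 × 10^7 m
rₐ + rₚ = 6 × 10^7 m
e = (rₐ − rₚ)/(rₐ + rₚ) = 0.666667

Final answer: e = 0.6667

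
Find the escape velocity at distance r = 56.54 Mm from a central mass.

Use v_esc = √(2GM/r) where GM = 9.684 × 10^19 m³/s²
r = 56.54 Mm = 5.654 × 10^7 m
GM = 9.684 × 10^19 m³/s²
2GM/r = 2 × (9.684 × 10^19) / (5.654 × 10^7) = 3.42554 × 10^12 m²/s²
v_esc = √(2GM/r) = 1.85082 × 10^6 m/s ≈ 1851 km/s

Final answer: 1851 km/s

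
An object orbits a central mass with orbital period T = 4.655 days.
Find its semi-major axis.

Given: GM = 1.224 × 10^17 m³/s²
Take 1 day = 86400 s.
T = 4.655 days = 402192 s
GM = 1.224 × 10^17 m³/s²
Kepler's third law: a³ = GM T² / (4π²)
T² = 1.61758 × 10^11 s²
a³ = (1.224 × 10^17) × (1.61758 × 10^11) / (4π²) = 5.0152 × 10^26 m³
a = (a³)^(1/3) = 7.94504 × 10^8 m ≈ 7.945 × 10^8 m

Final answer: 7.945 × 10^8 m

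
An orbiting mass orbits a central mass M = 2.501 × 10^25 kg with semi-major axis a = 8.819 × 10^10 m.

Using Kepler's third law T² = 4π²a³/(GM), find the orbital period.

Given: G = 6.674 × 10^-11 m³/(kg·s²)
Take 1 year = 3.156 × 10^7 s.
M = 2.501 × 10^25 kg
GM = G × M = 6.674 × 10^-11 × 2.501 × 10^25 = 1.66917 × 10^15 m³/s²
a = 8.819 × 10^10 m
a³ = 6.85896 × 10^32 m³
T = 2π √(a³/GM) = 2π √((6.85896 × 10^32) / (1.66917 × 10^15)) = 2π × 6.41031 × 10^8 s
T = 4.02772 × 10^9 s ≈ 127.6 years

Final answer: 127.6 years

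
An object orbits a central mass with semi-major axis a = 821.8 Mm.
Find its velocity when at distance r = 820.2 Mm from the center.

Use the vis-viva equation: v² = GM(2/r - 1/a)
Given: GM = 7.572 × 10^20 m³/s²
a = 821.8 Mm = 8.218 × 10^8 m
r = 820.2 Mm = 8.202 × 10^8 m
GM = 7.572 × 10^20 m³/s²
2/r − 1/a = 2.43843 × 10^-9 − 1.21684 × 10^-9 = 1.22159 × 10^-9 m⁻¹
v² = GM (2/r − 1/a) = 9.24987 × 10^11 m²/s²
v = 961762 m/s ≈ 961.8 km/s

Final answer: 961.8 km/s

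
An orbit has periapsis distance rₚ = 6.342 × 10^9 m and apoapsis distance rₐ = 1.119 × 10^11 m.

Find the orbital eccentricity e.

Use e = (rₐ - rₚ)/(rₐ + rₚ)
rₚ = 6.342 × 10^9 m
rₐ = 1.119 × 10^11 m
rₐ − rₚ = 1.05558 × 10^11 m
rₐ + rₚ = 1.18242 × 10^11 m
e = (rₐ − rₚ)/(rₐ + rₚ) = 0.892728

Final answer: e = 0.8927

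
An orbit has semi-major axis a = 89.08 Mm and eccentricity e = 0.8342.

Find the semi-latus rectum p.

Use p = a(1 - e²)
a = 89.08 Mm = 8.908 × 10^7 m
e = 0.8342,  e² = 0.69589,  1 − e² = 0.30411
p = a(1 − e²) = 8.908 × 10^7 m × 0.30411 = 2.70902 × 10^7 m ≈ 27.09 Mm

Final answer: p = 27.09 Mm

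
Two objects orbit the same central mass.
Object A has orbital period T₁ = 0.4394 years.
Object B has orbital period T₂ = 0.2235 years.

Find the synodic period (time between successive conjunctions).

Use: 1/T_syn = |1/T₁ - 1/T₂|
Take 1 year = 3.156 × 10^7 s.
T₁ = 0.4394 years = 1.38675 × 10^7 s
T₂ = 0.2235 years = 7.05366 × 10^6 s
1/T₁ = 7.21112 × 10^-8 s⁻¹
1/T₂ = 1.4177 × 10^-7 s⁻¹
|1/T₁ − 1/T₂| = 6.96591 × 10^-8 s⁻¹
T_syn = 1 / |1/T₁ − 1/T₂| = 1.43556 × 10^7 s ≈ 0.4549 years

Final answer: T_syn = 0.4549 years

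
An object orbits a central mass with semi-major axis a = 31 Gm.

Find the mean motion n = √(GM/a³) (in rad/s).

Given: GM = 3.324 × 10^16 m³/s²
a = 31 Gm = 3.1 × 10^10 m
GM = 3.324 × 10^16 m³/s²
a³ = 2.9791 × 10^31 m³
GM/a³ = (3.324 × 10^16) / (2.9791 × 10^31) = 1.11577 × 10^-15 s⁻²
n = √(GM/a³) = 3.34032 × 10^-8 rad/s ≈ 3.34 × 10^-8 rad/s

Final answer: n = 3.34 × 10^-8 rad/s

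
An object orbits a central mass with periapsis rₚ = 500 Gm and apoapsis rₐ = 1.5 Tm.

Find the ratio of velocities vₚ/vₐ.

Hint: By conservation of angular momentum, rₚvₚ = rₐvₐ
rₚ = 500 Gm = 5 × 10^11 m
rₐ = 1.5 Tm = 1.5 × 10^12 m
rₚvₚ = rₐvₐ  ⇒  vₚ/vₐ = rₐ/rₚ
vₚ/vₐ = (1.5 × 10^12) / (5 × 10^11) = 3

Final answer: vₚ/vₐ = 3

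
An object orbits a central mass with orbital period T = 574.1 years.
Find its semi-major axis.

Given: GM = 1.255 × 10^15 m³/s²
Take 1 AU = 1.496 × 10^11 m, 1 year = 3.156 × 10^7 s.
T = 574.1 years = 1.81186 × 10^10 s
GM = 1.255 × 10^15 m³/s²
Kepler's third law: a³ = GM T² / (4π²)
T² = 3.28284 × 10^20 s²
a³ = (1.255 × 10^15) × (3.28284 × 10^20) / (4π²) = 1.0436 × 10^34 m³
a = (a³)^(1/3) = 2.1853 × 10^11 m ≈ 1.461 AU

Final answer: 1.461 AU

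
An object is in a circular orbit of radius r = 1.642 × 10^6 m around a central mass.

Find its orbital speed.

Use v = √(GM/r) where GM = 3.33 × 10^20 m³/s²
r = 1.642 × 10^6 m
GM = 3.33 × 10^20 m³/s²
GM/r = (3.33 × 10^20) / (1.642 × 10^6) = 2.02801 × 10^14 m²/s²
v = √(GM/r) = 1.42408 × 10^7 m/s ≈ 1.424 × 10^4 km/s

Final answer: 1.424 × 10^4 km/s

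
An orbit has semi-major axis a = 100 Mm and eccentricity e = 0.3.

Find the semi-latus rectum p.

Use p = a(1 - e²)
a = 100 Mm = 1 × 10^8 m
e = 0.3,  e² = 0.09,  1 − e² = 0.91
p = a(1 − e²) = 1 × 10^8 m × 0.91 = 9.1 × 10^7 m ≈ 91 Mm

Final answer: p = 91 Mm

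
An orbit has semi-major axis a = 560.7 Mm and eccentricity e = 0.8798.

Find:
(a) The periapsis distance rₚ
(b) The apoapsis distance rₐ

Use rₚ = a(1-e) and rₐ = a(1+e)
a = 560.7 Mm = 5.607 × 10^8 m
e = 0.8798:  1 − e = 0.1202,  1 + e = 1.8798
(a) rₚ = a(1 − e) = 5.607 × 10^8 m × 0.1202 = 6.73961 × 10^7 m ≈ 67.4 Mm
(b) rₐ = a(1 + e) = 5.607 × 10^8 m × 1.8798 = 1.054 × 10^9 m ≈ 1.054 Gm

Final answer:
(a) rₚ = 67.4 Mm
(b) rₐ = 1.054 Gm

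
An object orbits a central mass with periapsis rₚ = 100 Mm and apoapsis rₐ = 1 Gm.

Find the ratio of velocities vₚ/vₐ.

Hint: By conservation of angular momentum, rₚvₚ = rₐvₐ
rₚ = 100 Mm = 1 × 10^8 m
rₐ = 1 Gm = 1 × 10^9 m
rₚvₚ = rₐvₐ  ⇒  vₚ/vₐ = rₐ/rₚ
vₚ/vₐ = (1 × 10^9) / (1 × 10^8) = 10

Final answer: vₚ/vₐ = 10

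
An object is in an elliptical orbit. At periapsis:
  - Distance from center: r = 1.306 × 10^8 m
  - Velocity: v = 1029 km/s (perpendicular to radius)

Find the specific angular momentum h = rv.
r = 1.306 × 10^8 m
v = 1029 km/s = 1.029 × 10^6 m/s
h = rv = 1.306 × 10^8 × 1.029 × 10^6 = 1.34387 × 10^14 m²/s ≈ 1.344 × 10^14 m²/s

Final answer: h = 1.344 × 10^14 m²/s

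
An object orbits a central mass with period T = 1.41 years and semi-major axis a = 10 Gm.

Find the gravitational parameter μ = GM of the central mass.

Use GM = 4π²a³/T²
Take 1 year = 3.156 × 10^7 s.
T = 1.41 years = 4.44996 × 10^7 s
a = 10 Gm = 1 × 10^10 m
a³ = 1 × 10^30 m³
T² = 1.98021 × 10^15 s²
GM = 4π² × (1 × 10^30) / (1.98021 × 10^15) = 1.99364 × 10^16 m³/s²
GM ≈ 1.994 × 10^16 m³/s²

Final answer: GM = 1.994 × 10^16 m³/s²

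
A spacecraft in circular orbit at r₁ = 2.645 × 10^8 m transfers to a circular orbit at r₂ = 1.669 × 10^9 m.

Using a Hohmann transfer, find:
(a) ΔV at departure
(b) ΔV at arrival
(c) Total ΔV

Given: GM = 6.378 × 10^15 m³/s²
r₁ = 2.645 × 10^8 m
r₂ = 1.669 × 10^9 m
GM = 6.378 × 10^15 m³/s²
Transfer ellipse: a_t = (r₁ + r₂)/2 = 9.6675 × 10^8 m
Circular speed at r₁: v₁ = √(GM/r₁) = 4910.54 m/s
Transfer speed at r₁ (periapsis): v₁ₜ = √(GM(2/r₁ − 1/a_t)) = 6452.09 m/s
(a) ΔV₁ = v₁ₜ − v₁ = 1541.55 m/s ≈ 1.542 km/s
Circular speed at r₂: v₂ = √(GM/r₂) = 1954.85 m/s
Transfer speed at r₂ (apoapsis): v₂ₜ = √(GM(2/r₂ − 1/a_t)) = 1022.52 m/s
(b) ΔV₂ = v₂ − v₂ₜ = 932.338 m/s ≈ 932.3 m/s
(c) ΔV_total = ΔV₁ + ΔV₂ = 2473.89 m/s ≈ 2.474 km/s

Final answer:
(a) ΔV₁ = 1.542 km/s
(b) ΔV₂ = 932.3 m/s
(c) ΔV_total = 2.474 km/s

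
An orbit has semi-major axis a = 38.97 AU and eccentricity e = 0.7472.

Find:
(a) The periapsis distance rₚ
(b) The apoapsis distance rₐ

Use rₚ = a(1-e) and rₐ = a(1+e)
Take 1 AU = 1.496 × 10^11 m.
a = 38.97 AU = 5.82991 × 10^12 m
e = 0.7472:  1 − e = 0.2528,  1 + e = 1.7472
(a) rₚ = a(1 − e) = 5.82991 × 10^12 m × 0.2528 = 1.4738 × 10^12 m ≈ 9.852 AU
(b) rₐ = a(1 + e) = 5.82991 × 10^12 m × 1.7472 = 1.0186 × 10^13 m ≈ 68.09 AU

Final answer:
(a) rₚ = 9.852 AU
(b) rₐ = 68.09 AU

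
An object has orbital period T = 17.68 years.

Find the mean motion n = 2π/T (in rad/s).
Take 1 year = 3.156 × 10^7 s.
T = 17.68 years = 5.57981 × 10^8 s
n = 2π / (5.57981 × 10^8 s) = 1.12606 × 10^-8 rad/s ≈ 1.126 × 10^-8 rad/s

Final answer: n = 1.126 × 10^-8 rad/s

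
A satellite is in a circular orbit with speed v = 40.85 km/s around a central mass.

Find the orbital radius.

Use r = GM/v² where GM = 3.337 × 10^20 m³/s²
v = 40.85 km/s = 40850 m/s
GM = 3.337 × 10^20 m³/s²
v² = 1.66872 × 10^9 m²/s²
r = GM/v² = (3.337 × 10^20) / (1.66872 × 10^9) = 1.99973 × 10^11 m ≈ 200 Gm

Final answer: 200 Gm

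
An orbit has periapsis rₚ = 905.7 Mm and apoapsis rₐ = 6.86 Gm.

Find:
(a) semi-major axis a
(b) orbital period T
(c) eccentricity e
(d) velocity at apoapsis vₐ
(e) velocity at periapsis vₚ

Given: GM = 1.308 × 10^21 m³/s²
rₚ = 905.7 Mm = 9.057 × 10^8 m
rₐ = 6.86 Gm = 6.86 × 10^9 m
GM = 1.308 × 10^21 m³/s²
a = (rₚ + rₐ)/2 = 3.88285 × 10^9 m
e = (rₐ − rₚ)/(rₐ + rₚ) = (5.9543 × 10^9) / (7.7657 × 10^9) = 0.766744
(a) a = 3.88285 × 10^9 m ≈ 3.883 Gm
(b) a³ = 5.85399 × 10^28 m³;  T = 2π √(a³/GM) = 2π × 6689.94 s = 42034.1 s ≈ 11.68 hours
(c) e = 0.766744 ≈ 0.7667
(d) vₐ² = GM (2/rₐ − 1/a) = 1.308 × 10^21 × (2.91545 × 10^-10 − 2.57543 × 10^-10) = 4.44751 × 10^10 m²/s²;  vₐ = 210891 m/s ≈ 210.9 km/s
(e) vₚ² = GM (2/rₚ − 1/a) = 1.308 × 10^21 × (2.20824 × 10^-9 − 2.57543 × 10^-10) = 2.55151 × 10^12 m²/s²;  vₚ = 1.59734 × 10^6 m/s ≈ 1597 km/s

Final answer:
(a) semi-major axis a = 3.883 Gm
(b) orbital period T = 11.68 hours
(c) eccentricity e = 0.7667
(d) velocity at apoapsis vₐ = 210.9 km/s
(e) velocity at periapsis vₚ = 1597 km/s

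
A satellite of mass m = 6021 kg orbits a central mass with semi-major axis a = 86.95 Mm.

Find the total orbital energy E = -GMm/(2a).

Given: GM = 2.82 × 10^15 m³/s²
a = 86.95 Mm = 8.695 × 10^7 m
GM = 2.82 × 10^15 m³/s²
2a = 1.739 × 10^8 m
GMm = 2.82 × 10^15 × 6021 = 1.69792 × 10^19 m³·kg/s²
E = −GMm/(2a) = -9.76378 × 10^10 J ≈ -97.64 GJ

Final answer: -97.64 GJ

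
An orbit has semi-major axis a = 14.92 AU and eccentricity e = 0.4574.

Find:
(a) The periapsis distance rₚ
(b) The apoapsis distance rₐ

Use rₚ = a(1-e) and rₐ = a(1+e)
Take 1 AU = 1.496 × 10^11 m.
a = 14.92 AU = 2.23203 × 10^12 m
e = 0.4574:  1 − e = 0.5426,  1 + e = 1.4574
(a) rₚ = a(1 − e) = 2.23203 × 10^12 m × 0.5426 = 1.2111 × 10^12 m ≈ 8.096 AU
(b) rₐ = a(1 + e) = 2.23203 × 10^12 m × 1.4574 = 3.25296 × 10^12 m ≈ 21.74 AU

Final answer:
(a) rₚ = 8.096 AU
(b) rₐ = 21.74 AU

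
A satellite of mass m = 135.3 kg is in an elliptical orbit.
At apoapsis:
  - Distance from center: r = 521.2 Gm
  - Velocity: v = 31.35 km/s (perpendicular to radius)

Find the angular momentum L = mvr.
r = 521.2 Gm = 5.212 × 10^11 m
v = 31.35 km/s = 31350 m/s
vr = 31350 × 5.212 × 10^11 = 1.63396 × 10^16 m²/s
L = m × vr = 135.3 × 1.63396 × 10^16 = 2.21075 × 10^18 kg·m²/s ≈ 2.211 × 10^18 kg·m²/s

Final answer: L = 2.211 × 10^18 kg·m²/s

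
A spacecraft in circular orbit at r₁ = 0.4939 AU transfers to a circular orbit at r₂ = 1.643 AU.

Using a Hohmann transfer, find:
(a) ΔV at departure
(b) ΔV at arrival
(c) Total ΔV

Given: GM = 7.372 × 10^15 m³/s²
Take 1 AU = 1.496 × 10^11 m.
r₁ = 0.4939 AU = 7.38874 × 10^10 m
r₂ = 1.643 AU = 2.45793 × 10^11 m
GM = 7.372 × 10^15 m³/s²
Transfer ellipse: a_t = (r₁ + r₂)/2 = 1.5984 × 10^11 m
Circular speed at r₁: v₁ = √(GM/r₁) = 315.869 m/s
Transfer speed at r₁ (periapsis): v₁ₜ = √(GM(2/r₁ − 1/a_t)) = 391.696 m/s
(a) ΔV₁ = v₁ₜ − v₁ = 75.8267 m/s ≈ 75.83 m/s
Circular speed at r₂: v₂ = √(GM/r₂) = 173.184 m/s
Transfer speed at r₂ (apoapsis): v₂ₜ = √(GM(2/r₂ − 1/a_t)) = 117.747 m/s
(b) ΔV₂ = v₂ − v₂ₜ = 55.437 m/s ≈ 55.44 m/s
(c) ΔV_total = ΔV₁ + ΔV₂ = 131.264 m/s ≈ 131.3 m/s

Final answer:
(a) ΔV₁ = 75.83 m/s
(b) ΔV₂ = 55.44 m/s
(c) ΔV_total = 131.3 m/s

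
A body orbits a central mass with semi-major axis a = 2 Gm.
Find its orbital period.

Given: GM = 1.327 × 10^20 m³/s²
a = 2 Gm = 2 × 10^9 m
GM = 1.327 × 10^20 m³/s²
a³ = 8 × 10^27 m³
T = 2π √(a³/GM) = 2π √((8 × 10^27) / (1.327 × 10^20)) = 2π × 7764.43 s
T = 48785.3 s ≈ 13.55 hours

Final answer: 13.55 hours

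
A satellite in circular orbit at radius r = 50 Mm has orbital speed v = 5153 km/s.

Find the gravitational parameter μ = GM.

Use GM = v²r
r = 50 Mm = 5 × 10^7 m
v = 5153 km/s = 5.153 × 10^6 m/s
v² = 2.65534 × 10^13 m²/s²
GM = v²r = 2.65534 × 10^13 × 5 × 10^7 = 1.32767 × 10^21 m³/s²
GM ≈ 1.328 × 10^21 m³/s²

Final answer: GM = 1.328 × 10^21 m³/s²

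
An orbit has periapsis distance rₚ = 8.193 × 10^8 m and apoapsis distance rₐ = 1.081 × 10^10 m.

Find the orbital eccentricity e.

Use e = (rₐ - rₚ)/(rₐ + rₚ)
rₚ = 8.193 × 10^8 m
rₐ = 1.081 × 10^10 m
rₐ − rₚ = 9.9907 × 10^9 m
rₐ + rₚ = 1.16293 × 10^10 m
e = (rₐ − rₚ)/(rₐ + rₚ) = 0.859097

Final answer: e = 0.8591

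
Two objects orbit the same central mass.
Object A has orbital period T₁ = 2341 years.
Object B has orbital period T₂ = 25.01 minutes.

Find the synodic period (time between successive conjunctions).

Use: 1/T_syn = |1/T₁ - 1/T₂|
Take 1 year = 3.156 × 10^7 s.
T₁ = 2341 years = 7.3882 × 10^10 s
T₂ = 25.01 minutes = 1500.6 s
1/T₁ = 1.35351 × 10^-11 s⁻¹
1/T₂ = 0.0006664 s⁻¹
|1/T₁ − 1/T₂| = 0.0006664 s⁻¹
T_syn = 1 / |1/T₁ − 1/T₂| = 1500.6 s ≈ 25.01 minutes

Final answer: T_syn = 25.01 minutes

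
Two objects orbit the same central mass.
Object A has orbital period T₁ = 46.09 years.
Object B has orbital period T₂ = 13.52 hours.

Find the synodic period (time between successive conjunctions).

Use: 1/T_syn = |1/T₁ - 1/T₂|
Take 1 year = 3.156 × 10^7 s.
T₁ = 46.09 years = 1.4546 × 10^9 s
T₂ = 13.52 hours = 48672 s
1/T₁ = 6.87474 × 10^-10 s⁻¹
1/T₂ = 2.05457 × 10^-5 s⁻¹
|1/T₁ − 1/T₂| = 2.0545 × 10^-5 s⁻¹
T_syn = 1 / |1/T₁ − 1/T₂| = 48673.6 s ≈ 13.52 hours

Final answer: T_syn = 13.52 hours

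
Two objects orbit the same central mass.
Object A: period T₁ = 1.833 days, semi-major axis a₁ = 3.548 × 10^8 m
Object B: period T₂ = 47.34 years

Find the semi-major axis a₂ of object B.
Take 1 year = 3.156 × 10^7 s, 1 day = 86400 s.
T₁ = 1.833 days = 158371 s
T₂ = 47.34 years = 1.49405 × 10^9 s
a₁ = 3.548 × 10^8 m
Kepler's third law: (T₂/T₁)² = (a₂/a₁)³  ⇒  a₂ = a₁ (T₂/T₁)^(2/3)
T₂/T₁ = 9433.85
(T₂/T₁)^(2/3) = 446.47
a₂ = 3.548 × 10^8 m × 446.47 = 1.58408 × 10^11 m ≈ 1.584 × 10^11 m

Final answer: a₂ = 1.584 × 10^11 m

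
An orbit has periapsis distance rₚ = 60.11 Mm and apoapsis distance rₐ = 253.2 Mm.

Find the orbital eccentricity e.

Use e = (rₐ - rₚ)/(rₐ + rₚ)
rₚ = 60.11 Mm = 6.011 × 10^7 m
rₐ = 253.2 Mm = 2.532 × 10^8 m
rₐ − rₚ = 1.9309 × 10^8 m
rₐ + rₚ = 3.1331 × 10^8 m
e = (rₐ − rₚ)/(rₐ + rₚ) = 0.616291

Final answer: e = 0.6163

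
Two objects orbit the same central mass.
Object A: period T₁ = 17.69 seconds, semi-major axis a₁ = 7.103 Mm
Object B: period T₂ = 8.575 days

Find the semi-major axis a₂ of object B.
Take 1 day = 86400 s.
T₁ = 17.69 seconds
T₂ = 8.575 days = 740880 s
a₁ = 7.103 Mm = 7.103 × 10^6 m
Kepler's third law: (T₂/T₁)² = (a₂/a₁)³  ⇒  a₂ = a₁ (T₂/T₁)^(2/3)
T₂/T₁ = 41881.3
(T₂/T₁)^(2/3) = 1206
a₂ = 7.103 × 10^6 m × 1206 = 8.56621 × 10^9 m ≈ 8.566 Gm

Final answer: a₂ = 8.566 Gm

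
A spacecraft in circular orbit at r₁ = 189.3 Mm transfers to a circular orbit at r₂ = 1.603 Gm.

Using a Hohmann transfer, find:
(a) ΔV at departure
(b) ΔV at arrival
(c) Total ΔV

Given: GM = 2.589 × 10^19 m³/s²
r₁ = 189.3 Mm = 1.893 × 10^8 m
r₂ = 1.603 Gm = 1.603 × 10^9 m
GM = 2.589 × 10^19 m³/s²
Transfer ellipse: a_t = (r₁ + r₂)/2 = 8.9615 × 10^8 m
Circular speed at r₁: v₁ = √(GM/r₁) = 369820 m/s
Transfer speed at r₁ (periapsis): v₁ₜ = √(GM(2/r₁ − 1/a_t)) = 494615 m/s
(a) ΔV₁ = v₁ₜ − v₁ = 124795 m/s ≈ 124.8 km/s
Circular speed at r₂: v₂ = √(GM/r₂) = 127086 m/s
Transfer speed at r₂ (apoapsis): v₂ₜ = √(GM(2/r₂ − 1/a_t)) = 58409.6 m/s
(b) ΔV₂ = v₂ − v₂ₜ = 68676.9 m/s ≈ 68.68 km/s
(c) ΔV_total = ΔV₁ + ΔV₂ = 193471 m/s ≈ 193.5 km/s

Final answer:
(a) ΔV₁ = 124.8 km/s
(b) ΔV₂ = 68.68 km/s
(c) ΔV_total = 193.5 km/s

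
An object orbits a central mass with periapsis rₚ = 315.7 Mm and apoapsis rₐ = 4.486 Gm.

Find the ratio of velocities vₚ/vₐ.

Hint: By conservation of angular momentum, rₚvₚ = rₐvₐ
rₚ = 315.7 Mm = 3.157 × 10^8 m
rₐ = 4.486 Gm = 4.486 × 10^9 m
rₚvₚ = rₐvₐ  ⇒  vₚ/vₐ = rₐ/rₚ
vₚ/vₐ = (4.486 × 10^9) / (3.157 × 10^8) = 14.2097

Final answer: vₚ/vₐ = 14.21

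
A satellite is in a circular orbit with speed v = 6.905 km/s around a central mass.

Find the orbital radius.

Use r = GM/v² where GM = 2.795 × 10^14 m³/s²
v = 6.905 km/s = 6905 m/s
GM = 2.795 × 10^14 m³/s²
v² = 4.7679 × 10^7 m²/s²
r = GM/v² = (2.795 × 10^14) / (4.7679 × 10^7) = 5.86212 × 10^6 m ≈ 5.862 Mm

Final answer: 5.862 Mm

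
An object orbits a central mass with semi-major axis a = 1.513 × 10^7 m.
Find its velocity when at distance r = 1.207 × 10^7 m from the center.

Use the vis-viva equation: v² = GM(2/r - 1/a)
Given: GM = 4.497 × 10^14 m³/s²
a = 1.513 × 10^7 m
r = 1.207 × 10^7 m
GM = 4.497 × 10^14 m³/s²
2/r − 1/a = 1.657 × 10^-7 − 6.60939 × 10^-8 = 9.96062 × 10^-8 m⁻¹
v² = GM (2/r − 1/a) = 4.47929 × 10^7 m²/s²
v = 6692.75 m/s ≈ 6.693 km/s

Final answer: 6.693 km/s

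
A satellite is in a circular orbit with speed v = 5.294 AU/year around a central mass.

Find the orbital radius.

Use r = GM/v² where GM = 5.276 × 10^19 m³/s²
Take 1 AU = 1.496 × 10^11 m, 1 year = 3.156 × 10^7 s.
v = 5.294 AU/year = 25094.5 m/s
GM = 5.276 × 10^19 m³/s²
v² = 6.29734 × 10^8 m²/s²
r = GM/v² = (5.276 × 10^19) / (6.29734 × 10^8) = 8.37814 × 10^10 m ≈ 0.56 AU

Final answer: 0.56 AU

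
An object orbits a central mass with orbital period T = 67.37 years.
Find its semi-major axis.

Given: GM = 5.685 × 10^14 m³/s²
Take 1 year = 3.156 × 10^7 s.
T = 67.37 years = 2.1262 × 10^9 s
GM = 5.685 × 10^14 m³/s²
Kepler's third law: a³ = GM T² / (4π²)
T² = 4.52071 × 10^18 s²
a³ = (5.685 × 10^14) × (4.52071 × 10^18) / (4π²) = 6.50995 × 10^31 m³
a = (a³)^(1/3) = 4.02278 × 10^10 m ≈ 40.23 Gm

Final answer: 40.23 Gm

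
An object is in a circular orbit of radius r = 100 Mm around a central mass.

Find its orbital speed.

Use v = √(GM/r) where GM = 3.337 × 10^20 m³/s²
r = 100 Mm = 1 × 10^8 m
GM = 3.337 × 10^20 m³/s²
GM/r = (3.337 × 10^20) / (1 × 10^8) = 3.337 × 10^12 m²/s²
v = √(GM/r) = 1.82675 × 10^6 m/s ≈ 1827 km/s

Final answer: 1827 km/s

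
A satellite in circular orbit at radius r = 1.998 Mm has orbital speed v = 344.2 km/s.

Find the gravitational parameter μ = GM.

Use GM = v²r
r = 1.998 Mm = 1.998 × 10^6 m
v = 344.2 km/s = 344200 m/s
v² = 1.18474 × 10^11 m²/s²
GM = v²r = 1.18474 × 10^11 × 1.998 × 10^6 = 2.3671 × 10^17 m³/s²
GM ≈ 2.367 × 10^17 m³/s²

Final answer: GM = 2.367 × 10^17 m³/s²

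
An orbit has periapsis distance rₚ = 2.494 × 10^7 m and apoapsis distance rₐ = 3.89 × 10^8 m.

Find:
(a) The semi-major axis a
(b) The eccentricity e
rₚ = 2.494 × 10^7 m
rₐ = 3.89 × 10^8 m
(a) a = (rₚ + rₐ)/2 = 2.0697 × 10^8 m ≈ 2.07 × 10^8 m
(b) e = (rₐ − rₚ)/(rₐ + rₚ) = (3.6406 × 10^8) / (4.1394 × 10^8) = 0.879499

Final answer:
(a) a = 2.07 × 10^8 m
(b) e = 0.8795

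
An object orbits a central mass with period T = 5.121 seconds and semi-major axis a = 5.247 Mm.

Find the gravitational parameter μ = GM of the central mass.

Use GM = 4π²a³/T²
T = 5.121 seconds
a = 5.247 Mm = 5.247 × 10^6 m
a³ = 1.44455 × 10^20 m³
T² = 26.2246 s²
GM = 4π² × (1.44455 × 10^20) / 26.2246 = 2.17462 × 10^20 m³/s²
GM ≈ 2.175 × 10^20 m³/s²

Final answer: GM = 2.175 × 10^20 m³/s²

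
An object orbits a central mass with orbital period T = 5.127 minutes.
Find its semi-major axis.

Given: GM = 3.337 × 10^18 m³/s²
T = 5.127 minutes = 307.62 s
GM = 3.337 × 10^18 m³/s²
Kepler's third law: a³ = GM T² / (4π²)
T² = 94630.1 s²
a³ = (3.337 × 10^18) × 94630.1 / (4π²) = 7.99881 × 10^21 m³
a = (a³)^(1/3) = 1.9999 × 10^7 m ≈ 20 Mm

Final answer: 20 Mm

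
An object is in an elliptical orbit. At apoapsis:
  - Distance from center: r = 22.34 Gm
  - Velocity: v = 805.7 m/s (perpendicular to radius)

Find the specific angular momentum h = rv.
r = 22.34 Gm = 2.234 × 10^10 m
v = 805.7 m/s
h = rv = 2.234 × 10^10 × 805.7 = 1.79993 × 10^13 m²/s ≈ 1.8 × 10^13 m²/s

Final answer: h = 1.8 × 10^13 m²/s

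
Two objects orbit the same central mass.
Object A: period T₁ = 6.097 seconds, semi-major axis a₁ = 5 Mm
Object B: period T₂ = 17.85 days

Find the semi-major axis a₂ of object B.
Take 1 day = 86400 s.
T₁ = 6.097 seconds
T₂ = 17.85 days = 1.54224 × 10^6 s
a₁ = 5 Mm = 5 × 10^6 m
Kepler's third law: (T₂/T₁)² = (a₂/a₁)³  ⇒  a₂ = a₁ (T₂/T₁)^(2/3)
T₂/T₁ = 252951
(T₂/T₁)^(2/3) = 3999.67
a₂ = 5 × 10^6 m × 3999.67 = 1.99983 × 10^10 m ≈ 20 Gm

Final answer: a₂ = 20 Gm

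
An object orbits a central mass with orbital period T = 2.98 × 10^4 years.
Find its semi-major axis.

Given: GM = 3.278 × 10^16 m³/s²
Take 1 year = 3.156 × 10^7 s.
T = 2.98 × 10^4 years = 9.40488 × 10^11 s
GM = 3.278 × 10^16 m³/s²
Kepler's third law: a³ = GM T² / (4π²)
T² = 8.84518 × 10^23 s²
a³ = (3.278 × 10^16) × (8.84518 × 10^23) / (4π²) = 7.34439 × 10^38 m³
a = (a³)^(1/3) = 9.02233 × 10^12 m ≈ 9.022 × 10^12 m

Final answer: 9.022 × 10^12 m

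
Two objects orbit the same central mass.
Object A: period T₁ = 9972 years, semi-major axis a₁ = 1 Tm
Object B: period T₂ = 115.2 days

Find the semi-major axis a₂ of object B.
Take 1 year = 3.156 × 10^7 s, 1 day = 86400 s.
T₁ = 9972 years = 3.14716 × 10^11 s
T₂ = 115.2 days = 9.95328 × 10^6 s
a₁ = 1 Tm = 1 × 10^12 m
Kepler's third law: (T₂/T₁)² = (a₂/a₁)³  ⇒  a₂ = a₁ (T₂/T₁)^(2/3)
T₂/T₁ = 3.16262 × 10^-5
(T₂/T₁)^(2/3) = 0.00100007
a₂ = 1 × 10^12 m × 0.00100007 = 1.00007 × 10^9 m ≈ 1 Gm

Final answer: a₂ = 1 Gm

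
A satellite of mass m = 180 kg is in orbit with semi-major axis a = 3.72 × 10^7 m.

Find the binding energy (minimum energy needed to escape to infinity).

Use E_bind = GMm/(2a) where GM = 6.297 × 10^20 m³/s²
a = 3.72 × 10^7 m
GM = 6.297 × 10^20 m³/s²
m = 180 kg
GMm = 6.297 × 10^20 × 180 = 1.13346 × 10^23 m³·kg/s²
2a = 7.44 × 10^7 m
E_bind = GMm/(2a) = 1.52347 × 10^15 J ≈ 1.523 PJ

Final answer: 1.523 PJ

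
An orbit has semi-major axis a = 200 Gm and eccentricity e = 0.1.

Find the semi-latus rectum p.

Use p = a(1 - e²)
a = 200 Gm = 2 × 10^11 m
e = 0.1,  e² = 0.01,  1 − e² = 0.99
p = a(1 − e²) = 2 × 10^11 m × 0.99 = 1.98 × 10^11 m ≈ 198 Gm

Final answer: p = 198 Gm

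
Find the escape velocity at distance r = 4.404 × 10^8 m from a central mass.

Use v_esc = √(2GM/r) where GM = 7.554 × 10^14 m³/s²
r = 4.404 × 10^8 m
GM = 7.554 × 10^14 m³/s²
2GM/r = 2 × (7.554 × 10^14) / (4.404 × 10^8) = 3.43052 × 10^6 m²/s²
v_esc = √(2GM/r) = 1852.17 m/s ≈ 1.852 km/s

Final answer: 1.852 km/s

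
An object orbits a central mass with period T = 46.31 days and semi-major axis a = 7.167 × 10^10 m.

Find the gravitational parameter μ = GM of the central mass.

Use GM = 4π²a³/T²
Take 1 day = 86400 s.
T = 46.31 days = 4.00118 × 10^6 s
a = 7.167 × 10^10 m
a³ = 3.68139 × 10^32 m³
T² = 1.60095 × 10^13 s²
GM = 4π² × (3.68139 × 10^32) / (1.60095 × 10^13) = 9.0781 × 10^20 m³/s²
GM ≈ 9.078 × 10^20 m³/s²

Final answer: GM = 9.078 × 10^20 m³/s²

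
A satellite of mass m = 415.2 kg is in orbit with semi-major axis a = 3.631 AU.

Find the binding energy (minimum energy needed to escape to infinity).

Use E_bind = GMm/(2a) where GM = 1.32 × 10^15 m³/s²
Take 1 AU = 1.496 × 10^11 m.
a = 3.631 AU = 5.43198 × 10^11 m
GM = 1.32 × 10^15 m³/s²
m = 415.2 kg
GMm = 1.32 × 10^15 × 415.2 = 5.48064 × 10^17 m³·kg/s²
2a = 1.0864 × 10^12 m
E_bind = GMm/(2a) = 504479 J ≈ 504.5 kJ

Final answer: 504.5 kJ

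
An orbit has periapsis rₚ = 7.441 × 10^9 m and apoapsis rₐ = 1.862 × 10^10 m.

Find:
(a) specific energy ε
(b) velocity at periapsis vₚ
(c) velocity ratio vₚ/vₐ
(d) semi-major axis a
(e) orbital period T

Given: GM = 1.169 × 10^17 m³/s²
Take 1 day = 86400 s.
rₚ = 7.441 × 10^9 m
rₐ = 1.862 × 10^10 m
GM = 1.169 × 10^17 m³/s²
a = (rₚ + rₐ)/2 = 1.30305 × 10^10 m
e = (rₐ − rₚ)/(rₐ + rₚ) = (1.1179 × 10^10) / (2.6061 × 10^10) = 0.428955
(a) 2a = 2.6061 × 10^10 m;  ε = −GM/(2a) = -4.48563 × 10^6 J/kg ≈ -4.486 MJ/kg
(b) vₚ² = GM (2/rₚ − 1/a) = 1.169 × 10^17 × (2.68781 × 10^-10 − 7.6743 × 10^-11) = 2.24492 × 10^7 m²/s²;  vₚ = 4738.06 m/s ≈ 4.738 km/s
(c) vₚ/vₐ = rₐ/rₚ (angular momentum) = (1.862 × 10^10) / (7.441 × 10^9) = 2.50235 ≈ 2.502
(d) a = 1.30305 × 10^10 m ≈ 1.303 × 10^10 m
(e) a³ = 2.2125 × 10^30 m³;  T = 2π √(a³/GM) = 2π × 4.35045 × 10^6 s = 2.73347 × 10^7 s ≈ 316.4 days

Final answer:
(a) specific energy ε = -4.486 MJ/kg
(b) velocity at periapsis vₚ = 4.738 km/s
(c) velocity ratio vₚ/vₐ = 2.502
(d) semi-major axis a = 1.303 × 10^10 m
(e) orbital period T = 316.4 days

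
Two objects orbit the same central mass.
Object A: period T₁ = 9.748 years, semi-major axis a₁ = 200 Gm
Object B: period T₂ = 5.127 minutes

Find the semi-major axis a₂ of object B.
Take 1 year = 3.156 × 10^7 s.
T₁ = 9.748 years = 3.07647 × 10^8 s
T₂ = 5.127 minutes = 307.62 s
a₁ = 200 Gm = 2 × 10^11 m
Kepler's third law: (T₂/T₁)² = (a₂/a₁)³  ⇒  a₂ = a₁ (T₂/T₁)^(2/3)
T₂/T₁ = 9.99913 × 10^-7
(T₂/T₁)^(2/3) = 9.99942 × 10^-5
a₂ = 2 × 10^11 m × 9.99942 × 10^-5 = 1.99988 × 10^7 m ≈ 20 Mm

Final answer: a₂ = 20 Mm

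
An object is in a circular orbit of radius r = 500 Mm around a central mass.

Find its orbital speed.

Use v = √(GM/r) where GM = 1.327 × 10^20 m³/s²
r = 500 Mm = 5 × 10^8 m
GM = 1.327 × 10^20 m³/s²
GM/r = (1.327 × 10^20) / (5 × 10^8) = 2.654 × 10^11 m²/s²
v = √(GM/r) = 515170 m/s ≈ 515.2 km/s

Final answer: 515.2 km/s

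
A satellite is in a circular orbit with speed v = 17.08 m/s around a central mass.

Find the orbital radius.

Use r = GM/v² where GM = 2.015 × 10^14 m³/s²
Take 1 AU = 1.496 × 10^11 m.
v = 17.08 m/s
GM = 2.015 × 10^14 m³/s²
v² = 291.726 m²/s²
r = GM/v² = (2.015 × 10^14) / 291.726 = 6.90716 × 10^11 m ≈ 4.617 AU

Final answer: 4.617 AU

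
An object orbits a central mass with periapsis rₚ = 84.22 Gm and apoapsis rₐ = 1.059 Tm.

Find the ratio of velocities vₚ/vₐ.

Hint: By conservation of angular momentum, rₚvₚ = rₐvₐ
rₚ = 84.22 Gm = 8.422 × 10^10 m
rₐ = 1.059 Tm = 1.059 × 10^12 m
rₚvₚ = rₐvₐ  ⇒  vₚ/vₐ = rₐ/rₚ
vₚ/vₐ = (1.059 × 10^12) / (8.422 × 10^10) = 12.5742

Final answer: vₚ/vₐ = 12.57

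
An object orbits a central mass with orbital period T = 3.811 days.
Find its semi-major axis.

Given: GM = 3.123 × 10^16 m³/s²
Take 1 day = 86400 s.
T = 3.811 days = 329270 s
GM = 3.123 × 10^16 m³/s²
Kepler's third law: a³ = GM T² / (4π²)
T² = 1.08419 × 10^11 s²
a³ = (3.123 × 10^16) × (1.08419 × 10^11) / (4π²) = 8.57665 × 10^25 m³
a = (a³)^(1/3) = 4.41001 × 10^8 m ≈ 441 Mm

Final answer: 441 Mm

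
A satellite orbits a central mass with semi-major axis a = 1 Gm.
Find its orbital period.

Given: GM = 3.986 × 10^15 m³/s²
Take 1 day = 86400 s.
a = 1 Gm = 1 × 10^9 m
GM = 3.986 × 10^15 m³/s²
a³ = 1 × 10^27 m³
T = 2π √(a³/GM) = 2π √((1 × 10^27) / (3.986 × 10^15)) = 2π × 500877 s
T = 3.1471 × 10^6 s ≈ 36.42 days

Final answer: 36.42 days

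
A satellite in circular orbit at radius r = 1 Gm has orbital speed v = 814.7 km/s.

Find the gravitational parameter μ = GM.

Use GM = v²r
r = 1 Gm = 1 × 10^9 m
v = 814.7 km/s = 814700 m/s
v² = 6.63736 × 10^11 m²/s²
GM = v²r = 6.63736 × 10^11 × 1 × 10^9 = 6.63736 × 10^20 m³/s²
GM ≈ 6.637 × 10^20 m³/s²

Final answer: GM = 6.637 × 10^20 m³/s²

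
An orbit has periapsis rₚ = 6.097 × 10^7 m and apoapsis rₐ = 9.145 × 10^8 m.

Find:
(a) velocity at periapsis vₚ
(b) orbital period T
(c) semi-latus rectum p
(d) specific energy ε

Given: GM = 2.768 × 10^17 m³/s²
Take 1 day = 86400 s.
rₚ = 6.097 × 10^7 m
rₐ = 9.145 × 10^8 m
GM = 2.768 × 10^17 m³/s²
a = (rₚ + rₐ)/2 = 4.87735 × 10^8 m
e = (rₐ − rₚ)/(rₐ + rₚ) = (8.5353 × 10^8) / (9.7547 × 10^8) = 0.874994
(a) vₚ² = GM (2/rₚ − 1/a) = 2.768 × 10^17 × (3.2803 × 10^-8 − 2.05029 × 10^-9) = 8.51235 × 10^9 m²/s²;  vₚ = 92262.4 m/s ≈ 92.26 km/s
(b) a³ = 1.16025 × 10^26 m³;  T = 2π √(a³/GM) = 2π × 20473.5 s = 128639 s ≈ 1.489 days
(c) 1 − e² = 0.234386;  p = a(1 − e²) = 4.87735 × 10^8 × 0.234386 = 1.14318 × 10^8 m ≈ 1.143 × 10^8 m
(d) 2a = 9.7547 × 10^8 m;  ε = −GM/(2a) = -2.83761 × 10^8 J/kg ≈ -283.8 MJ/kg

Final answer:
(a) velocity at periapsis vₚ = 92.26 km/s
(b) orbital period T = 1.489 days
(c) semi-latus rectum p = 1.143 × 10^8 m
(d) specific energy ε = -283.8 MJ/kg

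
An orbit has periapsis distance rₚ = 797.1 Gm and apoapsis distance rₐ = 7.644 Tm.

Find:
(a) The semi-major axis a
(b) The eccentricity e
rₚ = 797.1 Gm = 7.971 × 10^11 m
rₐ = 7.644 Tm = 7.644 × 10^12 m
(a) a = (rₚ + rₐ)/2 = 4.22055 × 10^12 m ≈ 4.221 Tm
(b) e = (rₐ − rₚ)/(rₐ + rₚ) = (6.8469 × 10^12) / (8.4411 × 10^12) = 0.811138

Final answer:
(a) a = 4.221 Tm
(b) e = 0.8111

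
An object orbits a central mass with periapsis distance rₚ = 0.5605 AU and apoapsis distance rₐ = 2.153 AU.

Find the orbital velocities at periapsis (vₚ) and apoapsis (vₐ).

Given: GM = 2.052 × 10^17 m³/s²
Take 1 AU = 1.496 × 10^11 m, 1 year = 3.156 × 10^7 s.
rₚ = 0.5605 AU = 8.38508 × 10^10 m
rₐ = 2.153 AU = 3.22089 × 10^11 m
GM = 2.052 × 10^17 m³/s²
a = (rₚ + rₐ)/2 = 2.0297 × 10^11 m
Vis-viva: v² = GM (2/r − 1/a)
vₚ² = 2.052 × 10^17 × (2.38519 × 10^-11 − 4.92684 × 10^-12) = 3.88342 × 10^6 m²/s²
vₚ = 1970.64 m/s ≈ 0.4157 AU/year
vₐ² = 2.052 × 10^17 × (6.20947 × 10^-12 − 4.92684 × 10^-12) = 263195 m²/s²
vₐ = 513.025 m/s ≈ 0.1082 AU/year

Final answer: vₚ = 0.4157 AU/year, vₐ = 0.1082 AU/year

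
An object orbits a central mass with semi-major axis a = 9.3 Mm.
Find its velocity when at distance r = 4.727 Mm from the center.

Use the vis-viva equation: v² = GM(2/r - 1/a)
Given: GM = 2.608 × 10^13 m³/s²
a = 9.3 Mm = 9.3 × 10^6 m
r = 4.727 Mm = 4.727 × 10^6 m
GM = 2.608 × 10^13 m³/s²
2/r − 1/a = 4.23101 × 10^-7 − 1.07527 × 10^-7 = 3.15574 × 10^-7 m⁻¹
v² = GM (2/r − 1/a) = 8.23018 × 10^6 m²/s²
v = 2868.83 m/s ≈ 2.869 km/s

Final answer: 2.869 km/s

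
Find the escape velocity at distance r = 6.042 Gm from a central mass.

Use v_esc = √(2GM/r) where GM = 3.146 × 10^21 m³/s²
r = 6.042 Gm = 6.042 × 10^9 m
GM = 3.146 × 10^21 m³/s²
2GM/r = 2 × (3.146 × 10^21) / (6.042 × 10^9) = 1.04138 × 10^12 m²/s²
v_esc = √(2GM/r) = 1.02048 × 10^6 m/s ≈ 1020 km/s

Final answer: 1020 km/s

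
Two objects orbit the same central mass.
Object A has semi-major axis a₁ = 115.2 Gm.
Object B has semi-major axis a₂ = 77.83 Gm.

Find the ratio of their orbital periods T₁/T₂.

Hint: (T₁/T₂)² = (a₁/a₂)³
a₁ = 115.2 Gm = 1.152 × 10^11 m
a₂ = 77.83 Gm = 7.783 × 10^10 m
a₁/a₂ = 1.48015
T₁/T₂ = (a₁/a₂)^(3/2) = (1.48015)^1.5 = 1.80077

Final answer: T₁/T₂ = 1.801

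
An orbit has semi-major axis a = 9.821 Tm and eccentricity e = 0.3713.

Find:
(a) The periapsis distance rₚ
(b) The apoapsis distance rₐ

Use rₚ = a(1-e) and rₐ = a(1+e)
a = 9.821 Tm = 9.821 × 10^12 m
e = 0.3713:  1 − e = 0.6287,  1 + e = 1.3713
(a) rₚ = a(1 − e) = 9.821 × 10^12 m × 0.6287 = 6.17446 × 10^12 m ≈ 6.174 Tm
(b) rₐ = a(1 + e) = 9.821 × 10^12 m × 1.3713 = 1.34675 × 10^13 m ≈ 13.47 Tm

Final answer:
(a) rₚ = 6.174 Tm
(b) rₐ = 13.47 Tm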